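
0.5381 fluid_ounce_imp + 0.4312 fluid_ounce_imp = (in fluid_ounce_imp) 0.9693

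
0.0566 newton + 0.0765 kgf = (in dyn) 8.068e+04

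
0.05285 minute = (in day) 3.67e-05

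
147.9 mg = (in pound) 0.0003261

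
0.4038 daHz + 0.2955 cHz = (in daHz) 0.4041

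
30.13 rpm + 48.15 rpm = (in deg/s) 469.7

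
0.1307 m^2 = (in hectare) 1.307e-05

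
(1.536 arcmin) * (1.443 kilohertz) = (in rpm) 6.157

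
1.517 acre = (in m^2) 6139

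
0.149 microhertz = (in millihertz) 0.000149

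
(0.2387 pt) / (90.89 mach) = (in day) 3.149e-14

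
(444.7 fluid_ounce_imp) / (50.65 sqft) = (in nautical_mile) 1.45e-06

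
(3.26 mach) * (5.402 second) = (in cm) 5.996e+05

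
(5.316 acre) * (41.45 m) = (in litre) 8.917e+08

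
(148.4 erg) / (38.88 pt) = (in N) 0.001082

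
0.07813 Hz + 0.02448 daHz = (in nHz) 3.229e+08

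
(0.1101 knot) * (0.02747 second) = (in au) 1.04e-14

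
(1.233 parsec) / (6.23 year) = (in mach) 5.687e+05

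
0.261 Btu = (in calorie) 65.81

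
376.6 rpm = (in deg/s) 2260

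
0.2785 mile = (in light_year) 4.738e-14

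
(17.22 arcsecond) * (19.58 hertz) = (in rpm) 0.01561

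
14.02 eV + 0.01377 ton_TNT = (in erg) 5.761e+14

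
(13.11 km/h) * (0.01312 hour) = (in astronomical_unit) 1.15e-09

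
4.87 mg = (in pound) 1.074e-05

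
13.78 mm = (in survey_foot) 0.04521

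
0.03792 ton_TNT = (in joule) 1.587e+08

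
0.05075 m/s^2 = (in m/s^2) 0.05075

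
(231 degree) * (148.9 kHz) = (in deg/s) 3.44e+07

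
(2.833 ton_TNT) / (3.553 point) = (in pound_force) 2.126e+12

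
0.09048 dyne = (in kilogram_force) 9.226e-08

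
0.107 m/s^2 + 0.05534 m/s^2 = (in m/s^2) 0.1623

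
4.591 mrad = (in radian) 0.004591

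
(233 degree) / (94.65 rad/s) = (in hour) 1.193e-05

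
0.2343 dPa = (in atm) 2.312e-07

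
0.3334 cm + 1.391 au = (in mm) 2.081e+14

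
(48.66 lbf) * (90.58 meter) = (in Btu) 18.58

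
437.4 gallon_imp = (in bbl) 12.51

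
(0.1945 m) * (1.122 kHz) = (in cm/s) 2.182e+04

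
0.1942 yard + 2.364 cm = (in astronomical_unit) 1.345e-12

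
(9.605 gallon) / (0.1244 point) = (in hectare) 0.08285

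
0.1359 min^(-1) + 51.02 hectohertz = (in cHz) 5.102e+05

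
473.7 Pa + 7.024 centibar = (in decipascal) 7.498e+04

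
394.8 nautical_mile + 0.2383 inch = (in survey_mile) 454.3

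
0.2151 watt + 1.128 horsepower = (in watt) 841.4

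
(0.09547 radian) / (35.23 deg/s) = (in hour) 4.313e-05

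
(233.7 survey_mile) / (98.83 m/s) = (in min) 63.43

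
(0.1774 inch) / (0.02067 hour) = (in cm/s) 0.006055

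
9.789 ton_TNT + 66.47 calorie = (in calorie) 9.789e+09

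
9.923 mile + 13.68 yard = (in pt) 4.53e+07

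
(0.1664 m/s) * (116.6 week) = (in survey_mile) 7291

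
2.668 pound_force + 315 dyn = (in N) 11.87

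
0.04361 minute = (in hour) 0.0007268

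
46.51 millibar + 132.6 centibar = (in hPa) 1373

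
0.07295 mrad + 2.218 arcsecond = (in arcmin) 0.2878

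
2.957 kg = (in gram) 2957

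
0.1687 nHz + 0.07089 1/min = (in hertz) 0.001182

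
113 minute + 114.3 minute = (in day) 0.1578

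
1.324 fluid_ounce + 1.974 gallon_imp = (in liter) 9.013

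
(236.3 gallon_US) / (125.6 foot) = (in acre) 5.774e-06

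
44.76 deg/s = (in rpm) 7.46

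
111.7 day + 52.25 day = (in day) 163.9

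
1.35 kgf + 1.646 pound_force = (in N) 20.56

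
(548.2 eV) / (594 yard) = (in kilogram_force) 1.649e-20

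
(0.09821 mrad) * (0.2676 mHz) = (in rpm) 2.51e-07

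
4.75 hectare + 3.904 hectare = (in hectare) 8.654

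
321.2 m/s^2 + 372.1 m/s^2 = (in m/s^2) 693.3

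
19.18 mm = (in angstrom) 1.918e+08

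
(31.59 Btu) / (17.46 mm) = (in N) 1.909e+06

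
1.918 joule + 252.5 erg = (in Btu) 0.001818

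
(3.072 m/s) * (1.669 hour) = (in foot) 6.056e+04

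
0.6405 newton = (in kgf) 0.06531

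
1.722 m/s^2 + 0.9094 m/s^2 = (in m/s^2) 2.631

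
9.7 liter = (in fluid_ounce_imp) 341.4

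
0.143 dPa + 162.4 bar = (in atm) 160.3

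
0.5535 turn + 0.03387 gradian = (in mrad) 3478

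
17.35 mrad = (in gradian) 1.105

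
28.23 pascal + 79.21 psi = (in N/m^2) 5.462e+05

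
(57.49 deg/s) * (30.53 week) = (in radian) 1.853e+07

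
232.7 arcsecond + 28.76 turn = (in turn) 28.76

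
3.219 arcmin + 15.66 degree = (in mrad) 274.3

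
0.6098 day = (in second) 5.269e+04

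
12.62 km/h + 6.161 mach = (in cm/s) 2.101e+05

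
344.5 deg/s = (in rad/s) 6.013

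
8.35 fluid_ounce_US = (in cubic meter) 0.0002469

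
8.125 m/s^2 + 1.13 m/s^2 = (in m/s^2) 9.255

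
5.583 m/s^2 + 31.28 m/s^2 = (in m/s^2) 36.86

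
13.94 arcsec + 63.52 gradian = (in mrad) 997.8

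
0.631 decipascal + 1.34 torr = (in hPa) 1.787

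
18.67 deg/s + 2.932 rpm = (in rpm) 6.044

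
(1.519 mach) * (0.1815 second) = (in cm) 9388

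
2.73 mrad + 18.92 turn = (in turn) 18.92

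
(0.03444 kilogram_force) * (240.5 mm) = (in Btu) 7.699e-05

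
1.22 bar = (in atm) 1.204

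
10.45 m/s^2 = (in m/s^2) 10.45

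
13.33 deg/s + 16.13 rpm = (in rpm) 18.35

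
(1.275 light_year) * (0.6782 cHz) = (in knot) 1.59e+14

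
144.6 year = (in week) 7540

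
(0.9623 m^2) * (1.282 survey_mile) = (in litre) 1.985e+06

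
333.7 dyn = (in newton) 0.003337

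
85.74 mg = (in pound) 0.000189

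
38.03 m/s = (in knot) 73.92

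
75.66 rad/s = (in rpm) 722.5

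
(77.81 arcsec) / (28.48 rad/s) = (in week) 2.19e-11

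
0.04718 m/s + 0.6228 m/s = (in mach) 0.001968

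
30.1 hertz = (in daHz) 3.01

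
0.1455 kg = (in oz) 5.132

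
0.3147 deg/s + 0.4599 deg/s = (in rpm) 0.1291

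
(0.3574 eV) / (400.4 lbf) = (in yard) 3.516e-23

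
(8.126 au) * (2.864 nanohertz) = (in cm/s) 3.482e+05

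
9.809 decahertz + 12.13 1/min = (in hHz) 0.9829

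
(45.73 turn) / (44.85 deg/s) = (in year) 1.164e-05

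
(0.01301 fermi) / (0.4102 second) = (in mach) 9.315e-20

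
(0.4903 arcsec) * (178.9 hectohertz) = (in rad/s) 0.04253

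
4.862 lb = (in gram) 2205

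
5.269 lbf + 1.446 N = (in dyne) 2.488e+06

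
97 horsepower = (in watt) 7.233e+04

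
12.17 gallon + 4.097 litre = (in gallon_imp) 11.03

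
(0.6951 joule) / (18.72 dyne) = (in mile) 2.307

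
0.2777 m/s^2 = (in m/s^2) 0.2777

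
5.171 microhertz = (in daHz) 5.171e-07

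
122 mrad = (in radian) 0.122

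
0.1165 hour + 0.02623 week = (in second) 1.628e+04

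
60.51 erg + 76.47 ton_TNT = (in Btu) 3.033e+08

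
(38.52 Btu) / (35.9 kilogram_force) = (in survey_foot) 378.7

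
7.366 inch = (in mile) 0.0001163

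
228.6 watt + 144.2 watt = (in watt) 372.8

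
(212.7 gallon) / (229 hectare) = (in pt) 0.0009967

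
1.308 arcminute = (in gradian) 0.02422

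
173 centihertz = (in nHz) 1.73e+09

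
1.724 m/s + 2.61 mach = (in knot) 1731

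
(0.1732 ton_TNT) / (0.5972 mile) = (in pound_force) 1.695e+05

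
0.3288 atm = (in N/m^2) 3.332e+04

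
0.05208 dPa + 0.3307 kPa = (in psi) 0.04796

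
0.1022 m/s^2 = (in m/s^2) 0.1022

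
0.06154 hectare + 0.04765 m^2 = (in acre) 0.1521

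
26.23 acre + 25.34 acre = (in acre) 51.57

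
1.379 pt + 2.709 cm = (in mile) 1.714e-05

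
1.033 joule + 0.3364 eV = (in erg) 1.033e+07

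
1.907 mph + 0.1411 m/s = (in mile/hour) 2.223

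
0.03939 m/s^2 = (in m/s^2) 0.03939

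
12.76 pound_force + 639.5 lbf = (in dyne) 2.901e+08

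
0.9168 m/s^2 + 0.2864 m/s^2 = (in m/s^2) 1.203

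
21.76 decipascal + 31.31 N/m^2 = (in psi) 0.004857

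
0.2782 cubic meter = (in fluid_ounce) 9407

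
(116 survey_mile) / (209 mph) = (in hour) 0.555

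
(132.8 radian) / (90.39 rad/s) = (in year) 4.659e-08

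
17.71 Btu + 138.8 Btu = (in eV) 1.031e+24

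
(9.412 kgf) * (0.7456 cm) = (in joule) 0.6882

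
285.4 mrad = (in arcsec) 5.887e+04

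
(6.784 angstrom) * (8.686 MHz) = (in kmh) 0.02121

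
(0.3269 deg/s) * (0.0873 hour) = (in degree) 102.7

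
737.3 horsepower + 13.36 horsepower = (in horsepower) 750.7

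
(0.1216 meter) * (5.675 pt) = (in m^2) 0.0002434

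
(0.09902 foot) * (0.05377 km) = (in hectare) 0.0001623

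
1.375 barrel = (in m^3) 0.2186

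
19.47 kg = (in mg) 1.947e+07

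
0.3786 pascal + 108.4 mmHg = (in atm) 0.1426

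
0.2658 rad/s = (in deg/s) 15.23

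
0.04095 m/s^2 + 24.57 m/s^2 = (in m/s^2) 24.61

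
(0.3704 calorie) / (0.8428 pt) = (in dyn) 5.212e+08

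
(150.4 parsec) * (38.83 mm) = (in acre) 4.453e+13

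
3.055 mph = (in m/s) 1.366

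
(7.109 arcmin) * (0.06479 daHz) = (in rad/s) 0.00134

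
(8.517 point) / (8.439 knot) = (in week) 1.144e-09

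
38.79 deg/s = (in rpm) 6.465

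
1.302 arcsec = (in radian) 6.312e-06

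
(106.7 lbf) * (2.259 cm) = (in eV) 6.692e+19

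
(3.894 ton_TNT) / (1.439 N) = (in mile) 7.035e+06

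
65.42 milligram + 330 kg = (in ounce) 1.164e+04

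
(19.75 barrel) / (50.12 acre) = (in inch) 0.0006095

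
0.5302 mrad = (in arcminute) 1.823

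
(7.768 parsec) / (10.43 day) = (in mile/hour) 5.95e+11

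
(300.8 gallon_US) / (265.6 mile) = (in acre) 6.583e-10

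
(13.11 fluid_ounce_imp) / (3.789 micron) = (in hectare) 0.009831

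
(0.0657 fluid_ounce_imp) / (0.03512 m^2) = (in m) 5.315e-05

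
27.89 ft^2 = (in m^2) 2.591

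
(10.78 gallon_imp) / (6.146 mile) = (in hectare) 4.955e-10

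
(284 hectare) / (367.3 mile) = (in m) 4.805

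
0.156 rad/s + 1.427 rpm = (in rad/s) 0.3054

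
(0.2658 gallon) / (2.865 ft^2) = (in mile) 2.349e-06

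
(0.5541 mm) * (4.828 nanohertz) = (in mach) 7.857e-15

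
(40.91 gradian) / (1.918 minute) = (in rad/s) 0.005584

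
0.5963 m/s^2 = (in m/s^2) 0.5963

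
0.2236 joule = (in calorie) 0.05344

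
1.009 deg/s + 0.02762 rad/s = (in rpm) 0.4319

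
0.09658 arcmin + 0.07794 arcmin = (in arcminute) 0.1745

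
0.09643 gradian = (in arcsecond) 312.4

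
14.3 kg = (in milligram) 1.43e+07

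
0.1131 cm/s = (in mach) 3.322e-06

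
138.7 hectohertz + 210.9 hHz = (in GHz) 3.496e-05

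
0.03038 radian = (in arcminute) 104.4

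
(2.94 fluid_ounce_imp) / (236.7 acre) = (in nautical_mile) 4.709e-14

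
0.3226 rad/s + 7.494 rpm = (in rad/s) 1.107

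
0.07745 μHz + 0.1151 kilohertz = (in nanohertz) 1.151e+11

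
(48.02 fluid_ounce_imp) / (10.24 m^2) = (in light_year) 1.408e-20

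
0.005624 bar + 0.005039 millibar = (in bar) 0.005629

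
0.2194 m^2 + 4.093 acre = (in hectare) 1.656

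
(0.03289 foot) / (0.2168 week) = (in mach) 2.245e-10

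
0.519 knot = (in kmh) 0.9612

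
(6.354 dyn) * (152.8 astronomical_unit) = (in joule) 1.452e+09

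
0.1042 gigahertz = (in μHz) 1.042e+14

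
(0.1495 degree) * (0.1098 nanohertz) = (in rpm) 2.736e-12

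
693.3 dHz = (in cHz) 6933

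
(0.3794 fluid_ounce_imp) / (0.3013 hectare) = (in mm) 3.578e-06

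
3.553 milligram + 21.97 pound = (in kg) 9.965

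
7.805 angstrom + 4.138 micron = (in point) 0.01173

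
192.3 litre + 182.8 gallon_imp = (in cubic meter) 1.023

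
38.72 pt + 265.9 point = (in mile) 6.677e-05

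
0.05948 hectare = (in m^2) 594.8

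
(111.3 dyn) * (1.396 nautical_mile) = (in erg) 2.878e+07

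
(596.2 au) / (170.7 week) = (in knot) 1.679e+06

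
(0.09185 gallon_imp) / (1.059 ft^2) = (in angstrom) 4.244e+07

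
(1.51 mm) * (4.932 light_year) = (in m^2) 7.046e+13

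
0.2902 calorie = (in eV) 7.578e+18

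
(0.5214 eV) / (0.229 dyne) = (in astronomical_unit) 2.438e-25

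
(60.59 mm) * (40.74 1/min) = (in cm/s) 4.114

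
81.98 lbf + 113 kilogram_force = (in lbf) 331.1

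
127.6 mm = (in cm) 12.76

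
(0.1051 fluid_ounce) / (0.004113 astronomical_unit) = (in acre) 1.248e-18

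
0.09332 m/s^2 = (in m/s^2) 0.09332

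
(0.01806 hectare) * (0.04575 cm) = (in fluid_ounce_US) 2794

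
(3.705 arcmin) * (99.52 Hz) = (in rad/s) 0.1073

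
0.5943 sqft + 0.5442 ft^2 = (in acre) 2.614e-05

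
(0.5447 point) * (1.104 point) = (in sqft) 8.056e-07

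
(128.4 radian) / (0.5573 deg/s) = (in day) 0.1528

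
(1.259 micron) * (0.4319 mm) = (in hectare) 5.438e-14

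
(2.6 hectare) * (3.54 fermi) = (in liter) 9.204e-08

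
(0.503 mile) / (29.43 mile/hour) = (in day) 0.0007121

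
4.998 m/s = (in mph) 11.18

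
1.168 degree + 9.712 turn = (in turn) 9.715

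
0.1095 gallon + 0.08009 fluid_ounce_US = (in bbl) 0.002622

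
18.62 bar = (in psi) 270.1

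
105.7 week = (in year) 2.027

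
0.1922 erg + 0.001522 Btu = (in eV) 1.002e+19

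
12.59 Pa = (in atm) 0.0001243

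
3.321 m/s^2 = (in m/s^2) 3.321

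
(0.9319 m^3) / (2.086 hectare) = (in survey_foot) 0.0001466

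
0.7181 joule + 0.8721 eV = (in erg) 7.181e+06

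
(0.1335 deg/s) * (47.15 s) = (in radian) 0.1099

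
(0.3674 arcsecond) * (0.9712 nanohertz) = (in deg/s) 9.912e-14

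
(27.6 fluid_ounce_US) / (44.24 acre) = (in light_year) 4.819e-25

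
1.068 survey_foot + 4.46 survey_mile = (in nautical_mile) 3.876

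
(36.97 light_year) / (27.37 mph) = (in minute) 4.764e+14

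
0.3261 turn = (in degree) 117.4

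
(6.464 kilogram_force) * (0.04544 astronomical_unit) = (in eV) 2.69e+30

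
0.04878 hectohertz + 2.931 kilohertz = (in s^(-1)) 2936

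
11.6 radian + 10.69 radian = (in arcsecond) 4.598e+06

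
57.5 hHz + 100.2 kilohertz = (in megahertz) 0.106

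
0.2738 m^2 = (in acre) 6.766e-05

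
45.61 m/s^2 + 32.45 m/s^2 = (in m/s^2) 78.06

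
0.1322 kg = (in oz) 4.663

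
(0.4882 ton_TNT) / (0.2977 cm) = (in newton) 6.861e+11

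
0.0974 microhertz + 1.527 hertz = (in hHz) 0.01527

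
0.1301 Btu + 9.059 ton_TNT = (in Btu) 3.592e+07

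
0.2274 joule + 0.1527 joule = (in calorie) 0.09085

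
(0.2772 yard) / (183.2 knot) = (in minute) 4.482e-05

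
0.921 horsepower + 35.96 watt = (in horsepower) 0.9692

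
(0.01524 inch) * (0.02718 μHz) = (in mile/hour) 2.354e-11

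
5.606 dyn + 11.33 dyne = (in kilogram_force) 1.727e-05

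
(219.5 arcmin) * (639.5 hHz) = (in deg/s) 2.34e+05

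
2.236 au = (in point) 9.482e+14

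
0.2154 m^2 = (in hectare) 2.154e-05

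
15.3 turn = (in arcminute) 3.305e+05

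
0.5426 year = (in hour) 4753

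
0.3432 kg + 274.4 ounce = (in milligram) 8.122e+06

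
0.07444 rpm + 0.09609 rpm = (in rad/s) 0.01786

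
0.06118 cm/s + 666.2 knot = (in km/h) 1234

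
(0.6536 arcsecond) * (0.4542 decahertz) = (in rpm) 0.0001374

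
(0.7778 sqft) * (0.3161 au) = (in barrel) 2.149e+10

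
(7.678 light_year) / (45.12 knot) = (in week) 5.174e+09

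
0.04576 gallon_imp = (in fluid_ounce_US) 7.034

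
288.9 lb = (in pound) 288.9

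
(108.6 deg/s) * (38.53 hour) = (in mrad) 2.629e+08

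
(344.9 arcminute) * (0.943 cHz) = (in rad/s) 0.0009461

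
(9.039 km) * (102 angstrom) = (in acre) 2.278e-08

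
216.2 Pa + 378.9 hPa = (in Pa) 3.811e+04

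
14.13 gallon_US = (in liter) 53.49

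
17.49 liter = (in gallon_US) 4.62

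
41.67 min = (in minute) 41.67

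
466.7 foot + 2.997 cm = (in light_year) 1.504e-14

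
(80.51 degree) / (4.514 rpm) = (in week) 4.915e-06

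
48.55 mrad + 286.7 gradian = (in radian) 4.552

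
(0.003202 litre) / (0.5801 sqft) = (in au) 3.972e-16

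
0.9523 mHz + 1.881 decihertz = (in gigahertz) 1.891e-10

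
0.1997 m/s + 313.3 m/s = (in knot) 609.4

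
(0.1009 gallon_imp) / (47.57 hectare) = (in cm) 9.643e-08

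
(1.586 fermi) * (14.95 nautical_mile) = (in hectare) 4.391e-15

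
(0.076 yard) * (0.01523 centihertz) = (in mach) 3.108e-08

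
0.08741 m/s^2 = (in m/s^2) 0.08741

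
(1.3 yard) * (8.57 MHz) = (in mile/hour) 2.279e+07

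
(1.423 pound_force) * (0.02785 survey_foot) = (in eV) 3.354e+17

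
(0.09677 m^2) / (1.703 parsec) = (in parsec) 5.968e-35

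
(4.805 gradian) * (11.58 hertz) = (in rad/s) 0.874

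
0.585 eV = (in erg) 9.373e-13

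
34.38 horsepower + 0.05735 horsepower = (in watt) 2.568e+04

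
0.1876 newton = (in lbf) 0.04217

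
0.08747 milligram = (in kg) 8.747e-08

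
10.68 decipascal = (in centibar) 0.001068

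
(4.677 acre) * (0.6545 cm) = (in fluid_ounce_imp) 4.36e+06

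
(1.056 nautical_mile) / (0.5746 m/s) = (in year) 0.0001079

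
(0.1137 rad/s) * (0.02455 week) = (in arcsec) 3.482e+08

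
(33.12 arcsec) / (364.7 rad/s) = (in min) 7.338e-09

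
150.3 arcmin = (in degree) 2.505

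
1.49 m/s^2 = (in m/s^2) 1.49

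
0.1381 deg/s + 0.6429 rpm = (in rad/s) 0.06973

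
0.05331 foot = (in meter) 0.01625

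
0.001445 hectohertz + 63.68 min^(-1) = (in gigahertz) 1.206e-09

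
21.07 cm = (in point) 597.3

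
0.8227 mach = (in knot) 544.5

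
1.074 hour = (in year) 0.0001226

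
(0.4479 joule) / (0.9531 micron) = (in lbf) 1.056e+05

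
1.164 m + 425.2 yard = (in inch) 1.535e+04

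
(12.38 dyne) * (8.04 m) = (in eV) 6.212e+15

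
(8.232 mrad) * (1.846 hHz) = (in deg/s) 87.07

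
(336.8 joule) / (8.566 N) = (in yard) 43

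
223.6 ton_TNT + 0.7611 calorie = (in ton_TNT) 223.6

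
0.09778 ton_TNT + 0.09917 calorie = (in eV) 2.553e+27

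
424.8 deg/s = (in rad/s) 7.414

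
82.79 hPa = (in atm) 0.08171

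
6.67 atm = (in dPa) 6.758e+06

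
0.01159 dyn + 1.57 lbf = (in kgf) 0.7121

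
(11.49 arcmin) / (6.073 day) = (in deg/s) 3.65e-07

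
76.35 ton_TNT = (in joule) 3.194e+11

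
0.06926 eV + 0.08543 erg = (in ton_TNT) 2.042e-18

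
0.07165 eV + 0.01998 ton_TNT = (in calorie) 1.998e+07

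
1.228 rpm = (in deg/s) 7.368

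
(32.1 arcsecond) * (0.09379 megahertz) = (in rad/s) 14.6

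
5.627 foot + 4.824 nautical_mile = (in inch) 3.518e+05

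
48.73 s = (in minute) 0.8122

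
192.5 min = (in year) 0.0003662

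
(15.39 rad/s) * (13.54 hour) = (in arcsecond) 1.547e+11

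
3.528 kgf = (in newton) 34.6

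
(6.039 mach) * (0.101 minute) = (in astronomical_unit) 8.33e-08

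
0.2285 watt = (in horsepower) 0.0003064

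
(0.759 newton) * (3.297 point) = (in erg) 8828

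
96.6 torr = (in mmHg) 96.6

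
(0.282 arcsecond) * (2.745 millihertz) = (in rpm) 3.584e-08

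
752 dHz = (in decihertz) 752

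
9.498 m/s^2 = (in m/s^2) 9.498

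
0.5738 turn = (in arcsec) 7.436e+05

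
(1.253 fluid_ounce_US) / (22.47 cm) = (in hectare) 1.649e-08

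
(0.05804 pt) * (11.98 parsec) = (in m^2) 7.569e+12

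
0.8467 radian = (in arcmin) 2911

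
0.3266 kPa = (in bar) 0.003266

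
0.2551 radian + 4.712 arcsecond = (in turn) 0.0406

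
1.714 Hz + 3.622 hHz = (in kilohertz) 0.3639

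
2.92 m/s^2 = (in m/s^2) 2.92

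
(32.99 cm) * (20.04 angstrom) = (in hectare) 6.611e-14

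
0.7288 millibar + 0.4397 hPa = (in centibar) 0.1168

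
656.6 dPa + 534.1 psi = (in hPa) 3.683e+04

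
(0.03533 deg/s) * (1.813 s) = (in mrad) 1.118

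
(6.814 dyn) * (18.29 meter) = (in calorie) 0.0002979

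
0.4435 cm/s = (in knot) 0.008621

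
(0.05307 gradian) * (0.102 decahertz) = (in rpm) 0.00812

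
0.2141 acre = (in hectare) 0.08664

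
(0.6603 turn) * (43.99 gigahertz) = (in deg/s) 1.046e+13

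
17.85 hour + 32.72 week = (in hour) 5515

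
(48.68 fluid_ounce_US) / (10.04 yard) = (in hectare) 1.568e-08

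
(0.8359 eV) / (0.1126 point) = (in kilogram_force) 3.438e-16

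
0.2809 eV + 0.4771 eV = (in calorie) 2.903e-20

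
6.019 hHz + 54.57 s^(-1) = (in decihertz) 6565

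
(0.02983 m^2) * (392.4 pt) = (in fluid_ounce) 139.6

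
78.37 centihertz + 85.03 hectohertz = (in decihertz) 8.504e+04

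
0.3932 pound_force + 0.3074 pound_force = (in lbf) 0.7006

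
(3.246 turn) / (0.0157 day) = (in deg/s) 0.8615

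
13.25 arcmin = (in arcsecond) 795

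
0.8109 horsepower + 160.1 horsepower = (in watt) 1.2e+05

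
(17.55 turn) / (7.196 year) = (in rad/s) 4.859e-07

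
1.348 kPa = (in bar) 0.01348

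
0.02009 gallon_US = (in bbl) 0.0004783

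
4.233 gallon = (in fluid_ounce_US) 541.8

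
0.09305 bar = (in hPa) 93.05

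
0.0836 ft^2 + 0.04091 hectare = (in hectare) 0.04091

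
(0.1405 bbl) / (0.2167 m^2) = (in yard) 0.1127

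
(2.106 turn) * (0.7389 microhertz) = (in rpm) 9.337e-05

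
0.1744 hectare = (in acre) 0.431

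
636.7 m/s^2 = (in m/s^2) 636.7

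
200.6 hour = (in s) 7.222e+05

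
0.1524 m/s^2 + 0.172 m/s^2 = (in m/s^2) 0.3244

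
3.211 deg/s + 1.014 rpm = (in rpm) 1.549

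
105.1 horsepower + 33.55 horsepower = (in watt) 1.034e+05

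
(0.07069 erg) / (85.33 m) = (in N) 8.284e-11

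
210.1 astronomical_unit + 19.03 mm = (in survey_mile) 1.953e+10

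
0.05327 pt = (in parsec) 6.09e-22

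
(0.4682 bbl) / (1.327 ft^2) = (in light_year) 6.382e-17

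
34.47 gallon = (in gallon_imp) 28.7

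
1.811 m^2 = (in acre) 0.0004475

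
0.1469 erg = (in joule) 1.469e-08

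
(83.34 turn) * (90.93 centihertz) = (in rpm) 4547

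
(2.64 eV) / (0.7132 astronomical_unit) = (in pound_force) 8.912e-31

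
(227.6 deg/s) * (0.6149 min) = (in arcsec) 3.023e+07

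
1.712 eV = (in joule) 2.743e-19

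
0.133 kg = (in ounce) 4.691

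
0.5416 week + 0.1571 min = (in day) 3.791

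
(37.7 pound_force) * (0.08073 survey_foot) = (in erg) 4.126e+07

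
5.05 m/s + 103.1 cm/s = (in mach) 0.01786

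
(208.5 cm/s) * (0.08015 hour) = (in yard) 657.9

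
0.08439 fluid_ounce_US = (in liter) 0.002496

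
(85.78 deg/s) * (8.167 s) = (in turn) 1.946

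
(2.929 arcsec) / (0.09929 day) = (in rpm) 1.581e-08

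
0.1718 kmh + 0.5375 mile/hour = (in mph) 0.6443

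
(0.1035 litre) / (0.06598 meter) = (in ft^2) 0.01688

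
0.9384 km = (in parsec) 3.041e-14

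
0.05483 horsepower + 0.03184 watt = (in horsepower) 0.05487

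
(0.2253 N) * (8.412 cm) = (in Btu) 1.796e-05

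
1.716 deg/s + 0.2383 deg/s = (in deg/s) 1.954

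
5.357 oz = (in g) 151.9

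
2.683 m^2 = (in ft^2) 28.88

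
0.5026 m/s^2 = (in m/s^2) 0.5026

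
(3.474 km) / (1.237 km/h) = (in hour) 2.808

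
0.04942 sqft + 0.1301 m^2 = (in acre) 3.328e-05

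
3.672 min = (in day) 0.00255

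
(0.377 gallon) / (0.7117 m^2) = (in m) 0.002005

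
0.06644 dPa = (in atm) 6.557e-08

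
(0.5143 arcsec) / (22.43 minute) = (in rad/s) 1.853e-09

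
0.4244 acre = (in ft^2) 1.849e+04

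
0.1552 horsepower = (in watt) 115.7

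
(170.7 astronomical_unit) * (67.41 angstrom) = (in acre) 42.54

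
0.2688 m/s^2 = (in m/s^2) 0.2688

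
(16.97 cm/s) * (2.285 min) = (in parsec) 7.54e-16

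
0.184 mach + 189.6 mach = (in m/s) 6.462e+04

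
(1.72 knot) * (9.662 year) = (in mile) 1.675e+05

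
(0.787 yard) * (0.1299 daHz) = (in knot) 1.817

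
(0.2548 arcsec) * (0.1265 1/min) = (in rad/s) 2.604e-09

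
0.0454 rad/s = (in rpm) 0.4335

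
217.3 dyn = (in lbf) 0.0004885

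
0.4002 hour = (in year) 4.568e-05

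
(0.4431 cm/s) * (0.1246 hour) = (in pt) 5634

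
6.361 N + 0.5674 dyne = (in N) 6.361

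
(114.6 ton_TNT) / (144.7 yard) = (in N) 3.624e+09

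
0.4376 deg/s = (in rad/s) 0.007638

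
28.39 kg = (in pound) 62.59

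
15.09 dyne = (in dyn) 15.09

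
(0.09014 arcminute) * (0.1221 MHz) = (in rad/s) 3.202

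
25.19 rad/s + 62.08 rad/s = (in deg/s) 5000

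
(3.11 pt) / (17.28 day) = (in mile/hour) 1.644e-09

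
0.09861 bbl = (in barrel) 0.09861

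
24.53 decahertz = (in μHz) 2.453e+08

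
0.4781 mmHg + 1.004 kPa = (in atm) 0.01054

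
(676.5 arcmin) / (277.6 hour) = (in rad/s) 1.969e-07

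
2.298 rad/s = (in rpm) 21.94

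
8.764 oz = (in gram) 248.5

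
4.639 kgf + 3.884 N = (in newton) 49.38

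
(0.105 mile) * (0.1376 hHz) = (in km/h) 8371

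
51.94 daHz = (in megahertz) 0.0005194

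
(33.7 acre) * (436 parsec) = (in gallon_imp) 4.036e+26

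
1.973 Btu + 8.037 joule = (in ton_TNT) 4.994e-07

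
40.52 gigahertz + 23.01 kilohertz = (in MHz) 4.052e+04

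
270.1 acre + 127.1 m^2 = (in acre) 270.1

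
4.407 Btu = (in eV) 2.902e+22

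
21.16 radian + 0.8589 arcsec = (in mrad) 2.116e+04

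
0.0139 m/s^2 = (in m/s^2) 0.0139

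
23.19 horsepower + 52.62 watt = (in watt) 1.735e+04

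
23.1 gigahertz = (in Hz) 2.31e+10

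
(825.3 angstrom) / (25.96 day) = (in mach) 1.081e-16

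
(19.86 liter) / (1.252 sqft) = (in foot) 0.5602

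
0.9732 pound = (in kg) 0.4414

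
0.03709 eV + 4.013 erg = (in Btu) 3.804e-10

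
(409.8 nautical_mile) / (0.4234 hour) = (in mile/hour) 1114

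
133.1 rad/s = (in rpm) 1271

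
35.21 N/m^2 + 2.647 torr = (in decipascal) 3881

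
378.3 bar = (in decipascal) 3.783e+08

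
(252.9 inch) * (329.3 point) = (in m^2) 0.7462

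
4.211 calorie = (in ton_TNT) 4.211e-09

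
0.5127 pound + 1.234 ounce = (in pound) 0.5898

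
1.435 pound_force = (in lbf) 1.435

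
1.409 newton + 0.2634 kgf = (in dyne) 3.992e+05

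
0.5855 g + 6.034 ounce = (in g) 171.6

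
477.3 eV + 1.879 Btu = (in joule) 1982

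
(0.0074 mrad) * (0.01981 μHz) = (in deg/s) 8.399e-12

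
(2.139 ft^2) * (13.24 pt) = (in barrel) 0.005838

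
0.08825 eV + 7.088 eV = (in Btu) 1.09e-21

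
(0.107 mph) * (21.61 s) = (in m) 1.034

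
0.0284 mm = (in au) 1.898e-16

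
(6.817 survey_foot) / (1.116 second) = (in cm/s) 186.2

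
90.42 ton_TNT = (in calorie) 9.042e+10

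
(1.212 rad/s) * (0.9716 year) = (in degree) 2.128e+09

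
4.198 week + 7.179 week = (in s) 6.881e+06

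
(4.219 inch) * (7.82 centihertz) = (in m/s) 0.00838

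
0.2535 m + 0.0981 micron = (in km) 0.0002535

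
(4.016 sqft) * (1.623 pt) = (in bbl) 0.001344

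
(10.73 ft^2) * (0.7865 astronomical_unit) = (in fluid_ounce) 3.966e+15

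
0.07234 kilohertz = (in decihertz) 723.4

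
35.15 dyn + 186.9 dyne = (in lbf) 0.0004992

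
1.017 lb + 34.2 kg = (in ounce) 1223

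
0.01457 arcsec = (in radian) 7.064e-08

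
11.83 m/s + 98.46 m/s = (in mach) 0.3239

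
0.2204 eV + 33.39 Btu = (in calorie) 8420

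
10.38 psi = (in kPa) 71.57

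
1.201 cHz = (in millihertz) 12.01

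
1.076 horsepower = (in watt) 802.4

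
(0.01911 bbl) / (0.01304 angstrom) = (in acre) 5.757e+05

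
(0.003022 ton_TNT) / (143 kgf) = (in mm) 9.016e+06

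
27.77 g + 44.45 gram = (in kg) 0.07222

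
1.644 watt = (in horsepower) 0.002205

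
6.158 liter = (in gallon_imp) 1.355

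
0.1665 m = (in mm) 166.5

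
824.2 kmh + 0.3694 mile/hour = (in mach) 0.6729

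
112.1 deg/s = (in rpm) 18.68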